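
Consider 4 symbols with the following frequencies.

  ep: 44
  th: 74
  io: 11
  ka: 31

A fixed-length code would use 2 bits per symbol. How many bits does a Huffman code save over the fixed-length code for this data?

Fixed-length: 2 bits × 160 symbols = 320 bits.
Huffman merges:
merge io(11) and ka(31): 42
merge 42 and ep(44): 86
merge th(74) and 86: 160
Huffman total = 42 + 86 + 160 = 288 bits.
Saving = 320 − 288 = 32 bits.

32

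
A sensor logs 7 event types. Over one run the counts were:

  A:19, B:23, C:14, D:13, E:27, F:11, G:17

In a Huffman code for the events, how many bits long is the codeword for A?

3

Repeatedly merge the two smallest:
merge F(11) and D(13): 24
merge C(14) and G(17): 31
merge A(19) and B(23): 42
merge 24 and E(27): 51
merge 31 and 42: 73
merge 51 and 73: 124
A sits 3 levels below the root, so its codeword is 3 bits.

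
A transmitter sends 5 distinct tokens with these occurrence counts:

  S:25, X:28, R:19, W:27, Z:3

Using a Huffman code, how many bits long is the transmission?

226

Build the Huffman tree bottom-up:
merge Z(3) and R(19): 22
merge 22 and S(25): 47
merge W(27) and X(28): 55
merge 47 and 55: 102
Each symbol's bit-cost is frequency × depth; summing gives 226 bits (equivalently 22 + 47 + 55 + 102).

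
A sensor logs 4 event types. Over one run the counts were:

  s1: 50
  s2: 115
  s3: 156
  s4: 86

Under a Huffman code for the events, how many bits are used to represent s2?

Repeatedly merge the two smallest:
s1(50) + s4(86) → 136
s2(115) + 136 → 251
s3(156) + 251 → 407
The subtree containing s2 is merged 2 times, so code length = 2.

2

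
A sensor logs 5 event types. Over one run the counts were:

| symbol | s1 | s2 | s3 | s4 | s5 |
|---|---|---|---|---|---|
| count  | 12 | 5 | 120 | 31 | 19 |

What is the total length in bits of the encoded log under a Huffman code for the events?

Build the Huffman tree bottom-up:
s2(5) + s1(12) → 17
17 + s5(19) → 36
s4(31) + 36 → 67
67 + s3(120) → 187
Each symbol's bit-cost is frequency × depth; summing gives 307 bits (equivalently 17 + 36 + 67 + 187).

307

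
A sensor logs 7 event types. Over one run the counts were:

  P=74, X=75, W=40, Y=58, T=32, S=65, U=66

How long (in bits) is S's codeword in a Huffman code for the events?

Repeatedly merge the two smallest:
T(32) + W(40) → 72
Y(58) + S(65) → 123
U(66) + 72 → 138
P(74) + X(75) → 149
123 + 138 → 261
149 + 261 → 410
The subtree containing S is merged 3 times, so code length = 3.

3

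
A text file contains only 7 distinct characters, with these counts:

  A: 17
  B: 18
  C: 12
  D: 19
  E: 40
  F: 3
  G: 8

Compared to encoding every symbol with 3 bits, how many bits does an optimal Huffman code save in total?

48

Fixed-length: 3 bits × 117 symbols = 351 bits.
Huffman merges:
combine F(3), G(8) → 11
combine 11, C(12) → 23
combine A(17), B(18) → 35
combine D(19), 23 → 42
combine 35, E(40) → 75
combine 42, 75 → 117
Huffman total = 11 + 23 + 35 + 42 + 75 + 117 = 303 bits.
Saving = 351 − 303 = 48 bits.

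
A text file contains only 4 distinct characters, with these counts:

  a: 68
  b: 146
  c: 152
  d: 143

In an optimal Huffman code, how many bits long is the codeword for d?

2

Repeatedly merge the two smallest:
a(68) + d(143) → 211
b(146) + c(152) → 298
211 + 298 → 509
The subtree containing d is merged 2 times, so code length = 2.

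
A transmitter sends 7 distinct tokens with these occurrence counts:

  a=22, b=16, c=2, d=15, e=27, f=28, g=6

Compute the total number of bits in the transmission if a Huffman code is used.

Greedily combine the two least-frequent nodes:
merge c(2) and g(6): 8
merge 8 and d(15): 23
merge b(16) and a(22): 38
merge 23 and e(27): 50
merge f(28) and 38: 66
merge 50 and 66: 116
Total encoded bits = sum of merged weights = 8 + 23 + 38 + 50 + 66 + 116 = 301.

301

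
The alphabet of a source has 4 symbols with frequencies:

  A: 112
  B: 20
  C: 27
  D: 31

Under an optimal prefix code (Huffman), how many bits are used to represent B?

3

Build the tree from the bottom:
combine B(20), C(27) → 47
combine D(31), 47 → 78
combine 78, A(112) → 190
B sits 3 levels below the root, so its codeword is 3 bits.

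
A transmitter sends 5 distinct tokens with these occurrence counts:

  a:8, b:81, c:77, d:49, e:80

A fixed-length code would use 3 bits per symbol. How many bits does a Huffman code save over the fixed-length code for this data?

238

Fixed-length: 3 bits × 295 symbols = 885 bits.
Huffman merges:
a(8) + d(49) → 57
57 + c(77) → 134
e(80) + b(81) → 161
134 + 161 → 295
Huffman total = 57 + 134 + 161 + 295 = 647 bits.
Saving = 885 − 647 = 238 bits.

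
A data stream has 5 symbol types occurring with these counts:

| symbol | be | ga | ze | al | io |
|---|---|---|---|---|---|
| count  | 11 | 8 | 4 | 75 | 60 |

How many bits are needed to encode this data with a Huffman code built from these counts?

276

Merge the two smallest weights repeatedly:
merge ze(4) and ga(8): 12
merge be(11) and 12: 23
merge 23 and io(60): 83
merge al(75) and 83: 158
Each symbol's bit-cost is frequency × depth; summing gives 276 bits (equivalently 12 + 23 + 83 + 158).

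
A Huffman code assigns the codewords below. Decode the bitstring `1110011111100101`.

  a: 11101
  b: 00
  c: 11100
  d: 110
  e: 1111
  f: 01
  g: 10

cedff

Read left to right; each codeword is recognised as soon as it completes (prefix code):
  11100→c | 1111→e | 110→d | 01→f | 01→f
Decoded message: cedff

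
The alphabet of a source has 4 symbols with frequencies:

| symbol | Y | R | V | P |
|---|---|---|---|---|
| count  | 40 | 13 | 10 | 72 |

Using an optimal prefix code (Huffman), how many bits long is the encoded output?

221

Merge the two smallest weights repeatedly:
combine V(10), R(13) → 23
combine 23, Y(40) → 63
combine 63, P(72) → 135
The encoded length is the sum of every internal node's weight: 23 + 63 + 135 = 221 bits.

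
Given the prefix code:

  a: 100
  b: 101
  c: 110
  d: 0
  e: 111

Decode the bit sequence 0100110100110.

dacac

Read left to right; each codeword is recognised as soon as it completes (prefix code):
  0→d | 100→a | 110→c | 100→a | 110→c
Decoded message: dacac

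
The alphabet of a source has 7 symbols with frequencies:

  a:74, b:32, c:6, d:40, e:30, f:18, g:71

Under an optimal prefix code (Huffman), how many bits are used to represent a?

2

Build the tree from the bottom:
combine c(6), f(18) → 24
combine 24, e(30) → 54
combine b(32), d(40) → 72
combine 54, g(71) → 125
combine 72, a(74) → 146
combine 125, 146 → 271
a sits 2 levels below the root, so its codeword is 2 bits.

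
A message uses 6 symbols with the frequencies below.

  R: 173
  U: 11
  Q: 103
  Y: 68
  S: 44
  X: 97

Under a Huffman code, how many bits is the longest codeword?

Merge the two lowest-weight nodes at each step:
merge U(11) and S(44): 55
merge 55 and Y(68): 123
merge X(97) and Q(103): 200
merge 123 and R(173): 296
merge 200 and 296: 496
The first pair merged (U, S) ends up deepest, at depth 4.

4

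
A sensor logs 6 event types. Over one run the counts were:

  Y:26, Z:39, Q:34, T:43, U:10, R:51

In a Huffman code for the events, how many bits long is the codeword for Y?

Build the tree from the bottom:
merge U(10) and Y(26): 36
merge Q(34) and 36: 70
merge Z(39) and T(43): 82
merge R(51) and 70: 121
merge 82 and 121: 203
The subtree containing Y is merged 4 times, so code length = 4.

4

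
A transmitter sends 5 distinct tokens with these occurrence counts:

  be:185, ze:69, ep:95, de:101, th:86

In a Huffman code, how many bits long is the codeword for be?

2

Huffman merges, smallest pair first:
ze(69) + th(86) → 155
ep(95) + de(101) → 196
155 + be(185) → 340
196 + 340 → 536
The subtree containing be is merged 2 times, so code length = 2.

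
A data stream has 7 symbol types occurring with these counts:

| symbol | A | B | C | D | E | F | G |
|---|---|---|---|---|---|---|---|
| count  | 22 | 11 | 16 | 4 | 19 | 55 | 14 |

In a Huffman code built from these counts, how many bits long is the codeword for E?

3

Repeatedly merge the two smallest:
D(4) + B(11) → 15
G(14) + 15 → 29
C(16) + E(19) → 35
A(22) + 29 → 51
35 + 51 → 86
F(55) + 86 → 141
E's leaf is at depth 3, giving a 3-bit codeword.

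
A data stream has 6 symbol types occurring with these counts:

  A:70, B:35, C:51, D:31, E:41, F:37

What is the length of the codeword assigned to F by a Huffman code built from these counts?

Huffman merges, smallest pair first:
D(31) + B(35) → 66
F(37) + E(41) → 78
C(51) + 66 → 117
A(70) + 78 → 148
117 + 148 → 265
F's leaf is at depth 3, giving a 3-bit codeword.

3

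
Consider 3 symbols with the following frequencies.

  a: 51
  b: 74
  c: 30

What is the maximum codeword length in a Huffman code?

2

Merge the two lowest-weight nodes at each step:
c(30) + a(51) → 81
b(74) + 81 → 155
The first pair merged (c, a) ends up deepest, at depth 2.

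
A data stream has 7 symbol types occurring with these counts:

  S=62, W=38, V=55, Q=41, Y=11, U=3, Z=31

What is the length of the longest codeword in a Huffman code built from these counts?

4

Merge the two lowest-weight nodes at each step:
combine U(3), Y(11) → 14
combine 14, Z(31) → 45
combine W(38), Q(41) → 79
combine 45, V(55) → 100
combine S(62), 79 → 141
combine 100, 141 → 241
Maximum depth reached is 4.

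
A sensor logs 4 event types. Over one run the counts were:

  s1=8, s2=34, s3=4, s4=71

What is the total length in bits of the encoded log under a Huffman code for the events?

175

Merge the two smallest weights repeatedly:
merge s3(4) and s1(8): 12
merge 12 and s2(34): 46
merge 46 and s4(71): 117
The encoded length is the sum of every internal node's weight: 12 + 46 + 117 = 175 bits.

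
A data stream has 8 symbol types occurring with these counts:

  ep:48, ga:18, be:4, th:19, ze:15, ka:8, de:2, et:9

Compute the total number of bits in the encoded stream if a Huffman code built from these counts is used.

Merge the two smallest weights repeatedly:
combine de(2), be(4) → 6
combine 6, ka(8) → 14
combine et(9), 14 → 23
combine ze(15), ga(18) → 33
combine th(19), 23 → 42
combine 33, 42 → 75
combine ep(48), 75 → 123
The encoded length is the sum of every internal node's weight: 6 + 14 + 23 + 33 + 42 + 75 + 123 = 316 bits.

316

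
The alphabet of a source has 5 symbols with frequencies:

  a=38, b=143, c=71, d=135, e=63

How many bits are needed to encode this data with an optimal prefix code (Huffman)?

1001

Build the Huffman tree bottom-up:
merge a(38) and e(63): 101
merge c(71) and 101: 172
merge d(135) and b(143): 278
merge 172 and 278: 450
Each symbol's bit-cost is frequency × depth; summing gives 1001 bits (equivalently 101 + 172 + 278 + 450).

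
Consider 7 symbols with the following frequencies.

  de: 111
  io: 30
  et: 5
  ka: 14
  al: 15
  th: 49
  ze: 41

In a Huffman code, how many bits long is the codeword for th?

3

Build the tree from the bottom:
merge et(5) and ka(14): 19
merge al(15) and 19: 34
merge io(30) and 34: 64
merge ze(41) and th(49): 90
merge 64 and 90: 154
merge de(111) and 154: 265
th sits 3 levels below the root, so its codeword is 3 bits.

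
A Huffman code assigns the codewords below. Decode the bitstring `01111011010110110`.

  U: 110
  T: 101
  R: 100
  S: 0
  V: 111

Read left to right; each codeword is recognised as soon as it completes (prefix code):
  0→S | 111→V | 101→T | 101→T | 0→S | 110→U | 110→U
Decoded message: SVTTSUU

SVTTSUU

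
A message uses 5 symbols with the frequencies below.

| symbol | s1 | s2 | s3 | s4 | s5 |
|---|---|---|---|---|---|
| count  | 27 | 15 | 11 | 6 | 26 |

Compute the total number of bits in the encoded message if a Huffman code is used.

Greedily combine the two least-frequent nodes:
s4(6) + s3(11) → 17
s2(15) + 17 → 32
s5(26) + s1(27) → 53
32 + 53 → 85
The encoded length is the sum of every internal node's weight: 17 + 32 + 53 + 85 = 187 bits.

187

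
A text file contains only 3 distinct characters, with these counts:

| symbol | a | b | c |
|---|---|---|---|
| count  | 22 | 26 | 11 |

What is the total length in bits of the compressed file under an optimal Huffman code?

Merge the two smallest weights repeatedly:
combine c(11), a(22) → 33
combine b(26), 33 → 59
Total encoded bits = sum of merged weights = 33 + 59 = 92.

92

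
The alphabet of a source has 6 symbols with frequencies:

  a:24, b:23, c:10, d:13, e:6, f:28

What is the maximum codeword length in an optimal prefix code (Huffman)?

4

Merge the two lowest-weight nodes at each step:
e(6) + c(10) → 16
d(13) + 16 → 29
b(23) + a(24) → 47
f(28) + 29 → 57
47 + 57 → 104
The rarest symbols sit at the bottom; the longest codeword is 4 bits.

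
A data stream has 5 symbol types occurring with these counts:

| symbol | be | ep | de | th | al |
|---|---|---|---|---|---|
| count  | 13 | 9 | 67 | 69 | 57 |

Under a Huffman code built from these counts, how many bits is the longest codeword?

3

Merge the two lowest-weight nodes at each step:
merge ep(9) and be(13): 22
merge 22 and al(57): 79
merge de(67) and th(69): 136
merge 79 and 136: 215
The first pair merged (ep, be) ends up deepest, at depth 3.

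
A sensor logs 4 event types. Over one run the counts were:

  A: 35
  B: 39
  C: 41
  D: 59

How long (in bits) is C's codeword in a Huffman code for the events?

Huffman merges, smallest pair first:
A(35) + B(39) → 74
C(41) + D(59) → 100
74 + 100 → 174
C's leaf is at depth 2, giving a 2-bit codeword.

2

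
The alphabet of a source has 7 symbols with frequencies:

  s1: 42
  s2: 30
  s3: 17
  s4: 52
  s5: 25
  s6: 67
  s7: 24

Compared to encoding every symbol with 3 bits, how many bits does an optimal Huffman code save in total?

Fixed-length: 3 bits × 257 symbols = 771 bits.
Huffman merges:
merge s3(17) and s7(24): 41
merge s5(25) and s2(30): 55
merge 41 and s1(42): 83
merge s4(52) and 55: 107
merge s6(67) and 83: 150
merge 107 and 150: 257
Huffman total = 41 + 55 + 83 + 107 + 150 + 257 = 693 bits.
Saving = 771 − 693 = 78 bits.

78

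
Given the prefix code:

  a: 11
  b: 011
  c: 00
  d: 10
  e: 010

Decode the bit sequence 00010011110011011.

Read left to right; each codeword is recognised as soon as it completes (prefix code):
  00→c | 010→e | 011→b | 11→a | 00→c | 11→a | 011→b
Decoded message: cebacab

cebacab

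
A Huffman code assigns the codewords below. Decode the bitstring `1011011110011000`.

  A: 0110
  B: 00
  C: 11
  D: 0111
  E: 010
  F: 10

Read left to right; each codeword is recognised as soon as it completes (prefix code):
  10→F | 11→C | 0111→D | 10→F | 0110→A | 00→B
Decoded message: FCDFAB

FCDFAB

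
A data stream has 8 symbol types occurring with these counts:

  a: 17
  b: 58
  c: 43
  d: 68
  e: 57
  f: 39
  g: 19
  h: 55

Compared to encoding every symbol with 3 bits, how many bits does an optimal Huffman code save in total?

Fixed-length: 3 bits × 356 symbols = 1068 bits.
Huffman merges:
combine a(17), g(19) → 36
combine 36, f(39) → 75
combine c(43), h(55) → 98
combine e(57), b(58) → 115
combine d(68), 75 → 143
combine 98, 115 → 213
combine 143, 213 → 356
Huffman total = 36 + 75 + 98 + 115 + 143 + 213 + 356 = 1036 bits.
Saving = 1068 − 1036 = 32 bits.

32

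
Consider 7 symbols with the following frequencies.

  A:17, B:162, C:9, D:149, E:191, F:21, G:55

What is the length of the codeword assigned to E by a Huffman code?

Build the tree from the bottom:
C(9) + A(17) → 26
F(21) + 26 → 47
47 + G(55) → 102
102 + D(149) → 251
B(162) + E(191) → 353
251 + 353 → 604
E's leaf is at depth 2, giving a 2-bit codeword.

2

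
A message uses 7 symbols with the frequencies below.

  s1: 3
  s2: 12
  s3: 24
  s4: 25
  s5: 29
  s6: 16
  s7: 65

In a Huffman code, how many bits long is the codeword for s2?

5

Repeatedly merge the two smallest:
s1(3) + s2(12) → 15
15 + s6(16) → 31
s3(24) + s4(25) → 49
s5(29) + 31 → 60
49 + 60 → 109
s7(65) + 109 → 174
The subtree containing s2 is merged 5 times, so code length = 5.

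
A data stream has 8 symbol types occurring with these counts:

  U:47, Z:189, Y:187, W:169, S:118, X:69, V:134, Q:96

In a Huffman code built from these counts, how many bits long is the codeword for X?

4

Build the tree from the bottom:
combine U(47), X(69) → 116
combine Q(96), 116 → 212
combine S(118), V(134) → 252
combine W(169), Y(187) → 356
combine Z(189), 212 → 401
combine 252, 356 → 608
combine 401, 608 → 1009
X's leaf is at depth 4, giving a 4-bit codeword.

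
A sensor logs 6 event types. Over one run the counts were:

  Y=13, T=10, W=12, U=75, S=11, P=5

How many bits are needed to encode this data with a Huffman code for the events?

Merge the two smallest weights repeatedly:
combine P(5), T(10) → 15
combine S(11), W(12) → 23
combine Y(13), 15 → 28
combine 23, 28 → 51
combine 51, U(75) → 126
The encoded length is the sum of every internal node's weight: 15 + 23 + 28 + 51 + 126 = 243 bits.

243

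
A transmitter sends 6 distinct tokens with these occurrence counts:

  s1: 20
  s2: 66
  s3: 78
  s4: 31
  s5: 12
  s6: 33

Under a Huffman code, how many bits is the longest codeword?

4

Merge the two lowest-weight nodes at each step:
merge s5(12) and s1(20): 32
merge s4(31) and 32: 63
merge s6(33) and 63: 96
merge s2(66) and s3(78): 144
merge 96 and 144: 240
The rarest symbols sit at the bottom; the longest codeword is 4 bits.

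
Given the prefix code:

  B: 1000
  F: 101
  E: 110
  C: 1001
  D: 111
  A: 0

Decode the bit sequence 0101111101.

Read left to right; each codeword is recognised as soon as it completes (prefix code):
  0→A | 101→F | 111→D | 101→F
Decoded message: AFDF

AFDF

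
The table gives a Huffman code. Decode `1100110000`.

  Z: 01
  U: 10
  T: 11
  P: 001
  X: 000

TPUX

Read left to right; each codeword is recognised as soon as it completes (prefix code):
  11→T | 001→P | 10→U | 000→X
Decoded message: TPUX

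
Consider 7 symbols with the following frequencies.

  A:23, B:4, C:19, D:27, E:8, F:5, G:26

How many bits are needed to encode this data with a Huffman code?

286

Greedily combine the two least-frequent nodes:
combine B(4), F(5) → 9
combine E(8), 9 → 17
combine 17, C(19) → 36
combine A(23), G(26) → 49
combine D(27), 36 → 63
combine 49, 63 → 112
Total encoded bits = sum of merged weights = 9 + 17 + 36 + 49 + 63 + 112 = 286.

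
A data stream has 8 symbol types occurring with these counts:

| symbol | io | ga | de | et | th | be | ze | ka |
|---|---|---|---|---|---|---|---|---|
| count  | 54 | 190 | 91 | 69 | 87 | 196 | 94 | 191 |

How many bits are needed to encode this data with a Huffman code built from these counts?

Merge the two smallest weights repeatedly:
io(54) + et(69) → 123
th(87) + de(91) → 178
ze(94) + 123 → 217
178 + ga(190) → 368
ka(191) + be(196) → 387
217 + 368 → 585
387 + 585 → 972
The encoded length is the sum of every internal node's weight: 123 + 178 + 217 + 368 + 387 + 585 + 972 = 2830 bits.

2830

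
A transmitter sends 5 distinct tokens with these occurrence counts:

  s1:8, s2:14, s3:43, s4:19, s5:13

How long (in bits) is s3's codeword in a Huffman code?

Build the tree from the bottom:
combine s1(8), s5(13) → 21
combine s2(14), s4(19) → 33
combine 21, 33 → 54
combine s3(43), 54 → 97
s3 is a child of the root — depth 1, so its codeword is a single bit.

1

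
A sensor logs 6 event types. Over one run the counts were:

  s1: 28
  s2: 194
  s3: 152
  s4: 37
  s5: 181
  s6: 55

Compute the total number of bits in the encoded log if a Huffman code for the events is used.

1479

Build the Huffman tree bottom-up:
combine s1(28), s4(37) → 65
combine s6(55), 65 → 120
combine 120, s3(152) → 272
combine s5(181), s2(194) → 375
combine 272, 375 → 647
Total encoded bits = sum of merged weights = 65 + 120 + 272 + 375 + 647 = 1479.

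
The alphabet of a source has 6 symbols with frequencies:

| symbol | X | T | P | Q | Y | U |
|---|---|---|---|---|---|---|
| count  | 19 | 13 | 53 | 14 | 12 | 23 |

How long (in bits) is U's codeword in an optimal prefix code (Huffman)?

Build the tree from the bottom:
combine Y(12), T(13) → 25
combine Q(14), X(19) → 33
combine U(23), 25 → 48
combine 33, 48 → 81
combine P(53), 81 → 134
U sits 3 levels below the root, so its codeword is 3 bits.

3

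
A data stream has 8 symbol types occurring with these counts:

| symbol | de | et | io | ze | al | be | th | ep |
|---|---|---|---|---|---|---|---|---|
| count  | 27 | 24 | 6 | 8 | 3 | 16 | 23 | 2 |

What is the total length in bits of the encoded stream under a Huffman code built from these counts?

Build the Huffman tree bottom-up:
combine ep(2), al(3) → 5
combine 5, io(6) → 11
combine ze(8), 11 → 19
combine be(16), 19 → 35
combine th(23), et(24) → 47
combine de(27), 35 → 62
combine 47, 62 → 109
Each symbol's bit-cost is frequency × depth; summing gives 288 bits (equivalently 5 + 11 + 19 + 35 + 47 + 62 + 109).

288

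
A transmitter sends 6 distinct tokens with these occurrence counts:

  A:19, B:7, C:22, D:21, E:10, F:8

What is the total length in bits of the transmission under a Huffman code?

Merge the two smallest weights repeatedly:
merge B(7) and F(8): 15
merge E(10) and 15: 25
merge A(19) and D(21): 40
merge C(22) and 25: 47
merge 40 and 47: 87
The encoded length is the sum of every internal node's weight: 15 + 25 + 40 + 47 + 87 = 214 bits.

214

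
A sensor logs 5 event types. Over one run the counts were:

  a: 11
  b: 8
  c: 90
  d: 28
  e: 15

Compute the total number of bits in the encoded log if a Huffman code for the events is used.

Merge the two smallest weights repeatedly:
combine b(8), a(11) → 19
combine e(15), 19 → 34
combine d(28), 34 → 62
combine 62, c(90) → 152
Total encoded bits = sum of merged weights = 19 + 34 + 62 + 152 = 267.

267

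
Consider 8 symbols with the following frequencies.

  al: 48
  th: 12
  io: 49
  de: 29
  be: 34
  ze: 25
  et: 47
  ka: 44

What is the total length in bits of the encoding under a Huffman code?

852

Build the Huffman tree bottom-up:
merge th(12) and ze(25): 37
merge de(29) and be(34): 63
merge 37 and ka(44): 81
merge et(47) and al(48): 95
merge io(49) and 63: 112
merge 81 and 95: 176
merge 112 and 176: 288
The encoded length is the sum of every internal node's weight: 37 + 63 + 81 + 95 + 112 + 176 + 288 = 852 bits.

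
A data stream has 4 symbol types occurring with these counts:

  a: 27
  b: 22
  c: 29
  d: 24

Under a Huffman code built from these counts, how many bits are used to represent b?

2

Build the tree from the bottom:
combine b(22), d(24) → 46
combine a(27), c(29) → 56
combine 46, 56 → 102
b's leaf is at depth 2, giving a 2-bit codeword.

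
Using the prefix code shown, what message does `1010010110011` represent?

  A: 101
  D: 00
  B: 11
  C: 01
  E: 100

ADAEB

Read left to right; each codeword is recognised as soon as it completes (prefix code):
  101→A | 00→D | 101→A | 100→E | 11→B
Decoded message: ADAEB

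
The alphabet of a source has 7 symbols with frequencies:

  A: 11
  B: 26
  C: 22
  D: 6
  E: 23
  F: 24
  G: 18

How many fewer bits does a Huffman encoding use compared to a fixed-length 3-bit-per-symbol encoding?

Fixed-length: 3 bits × 130 symbols = 390 bits.
Huffman merges:
merge D(6) and A(11): 17
merge 17 and G(18): 35
merge C(22) and E(23): 45
merge F(24) and B(26): 50
merge 35 and 45: 80
merge 50 and 80: 130
Huffman total = 17 + 35 + 45 + 50 + 80 + 130 = 357 bits.
Saving = 390 − 357 = 33 bits.

33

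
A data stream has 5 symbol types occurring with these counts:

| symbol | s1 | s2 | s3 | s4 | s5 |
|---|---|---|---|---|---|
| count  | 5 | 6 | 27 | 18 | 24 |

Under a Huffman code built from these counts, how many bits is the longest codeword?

Merge the two lowest-weight nodes at each step:
combine s1(5), s2(6) → 11
combine 11, s4(18) → 29
combine s5(24), s3(27) → 51
combine 29, 51 → 80
The rarest symbols sit at the bottom; the longest codeword is 3 bits.

3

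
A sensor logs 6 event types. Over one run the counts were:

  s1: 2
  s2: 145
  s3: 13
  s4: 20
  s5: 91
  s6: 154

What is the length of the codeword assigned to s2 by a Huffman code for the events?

Build the tree from the bottom:
combine s1(2), s3(13) → 15
combine 15, s4(20) → 35
combine 35, s5(91) → 126
combine 126, s2(145) → 271
combine s6(154), 271 → 425
The subtree containing s2 is merged 2 times, so code length = 2.

2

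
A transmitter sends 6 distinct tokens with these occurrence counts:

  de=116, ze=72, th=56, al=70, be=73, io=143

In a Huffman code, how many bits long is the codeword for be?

3

Huffman merges, smallest pair first:
combine th(56), al(70) → 126
combine ze(72), be(73) → 145
combine de(116), 126 → 242
combine io(143), 145 → 288
combine 242, 288 → 530
The subtree containing be is merged 3 times, so code length = 3.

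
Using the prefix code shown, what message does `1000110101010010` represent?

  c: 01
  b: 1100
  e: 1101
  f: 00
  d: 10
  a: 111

Read left to right; each codeword is recognised as soon as it completes (prefix code):
  10→d | 00→f | 1101→e | 01→c | 01→c | 00→f | 10→d
Decoded message: dfeccfd

dfeccfd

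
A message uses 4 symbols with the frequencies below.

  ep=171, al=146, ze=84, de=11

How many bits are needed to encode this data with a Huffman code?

Greedily combine the two least-frequent nodes:
merge de(11) and ze(84): 95
merge 95 and al(146): 241
merge ep(171) and 241: 412
The encoded length is the sum of every internal node's weight: 95 + 241 + 412 = 748 bits.

748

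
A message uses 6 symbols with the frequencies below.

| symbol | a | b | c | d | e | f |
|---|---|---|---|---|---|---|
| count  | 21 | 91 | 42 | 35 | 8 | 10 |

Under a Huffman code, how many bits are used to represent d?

Repeatedly merge the two smallest:
combine e(8), f(10) → 18
combine 18, a(21) → 39
combine d(35), 39 → 74
combine c(42), 74 → 116
combine b(91), 116 → 207
The subtree containing d is merged 3 times, so code length = 3.

3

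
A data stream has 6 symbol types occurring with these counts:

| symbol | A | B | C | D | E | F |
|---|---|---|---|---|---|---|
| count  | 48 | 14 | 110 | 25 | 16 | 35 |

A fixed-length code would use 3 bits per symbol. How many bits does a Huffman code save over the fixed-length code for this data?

Fixed-length: 3 bits × 248 symbols = 744 bits.
Huffman merges:
B(14) + E(16) → 30
D(25) + 30 → 55
F(35) + A(48) → 83
55 + 83 → 138
C(110) + 138 → 248
Huffman total = 30 + 55 + 83 + 138 + 248 = 554 bits.
Saving = 744 − 554 = 190 bits.

190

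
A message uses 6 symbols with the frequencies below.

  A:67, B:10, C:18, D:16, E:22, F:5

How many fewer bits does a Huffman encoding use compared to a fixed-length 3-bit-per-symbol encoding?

119

Fixed-length: 3 bits × 138 symbols = 414 bits.
Huffman merges:
F(5) + B(10) → 15
15 + D(16) → 31
C(18) + E(22) → 40
31 + 40 → 71
A(67) + 71 → 138
Huffman total = 15 + 31 + 40 + 71 + 138 = 295 bits.
Saving = 414 − 295 = 119 bits.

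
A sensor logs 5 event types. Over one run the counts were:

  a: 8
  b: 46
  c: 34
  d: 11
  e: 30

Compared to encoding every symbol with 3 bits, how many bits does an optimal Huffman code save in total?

110

Fixed-length: 3 bits × 129 symbols = 387 bits.
Huffman merges:
combine a(8), d(11) → 19
combine 19, e(30) → 49
combine c(34), b(46) → 80
combine 49, 80 → 129
Huffman total = 19 + 49 + 80 + 129 = 277 bits.
Saving = 387 − 277 = 110 bits.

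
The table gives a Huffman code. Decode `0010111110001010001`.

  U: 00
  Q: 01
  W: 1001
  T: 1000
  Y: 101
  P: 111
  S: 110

Read left to right; each codeword is recognised as soon as it completes (prefix code):
  00→U | 101→Y | 111→P | 1000→T | 101→Y | 00→U | 01→Q
Decoded message: UYPTYUQ

UYPTYUQ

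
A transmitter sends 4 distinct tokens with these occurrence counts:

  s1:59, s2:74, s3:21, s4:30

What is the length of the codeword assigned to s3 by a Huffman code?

3

Huffman merges, smallest pair first:
s3(21) + s4(30) → 51
51 + s1(59) → 110
s2(74) + 110 → 184
The subtree containing s3 is merged 3 times, so code length = 3.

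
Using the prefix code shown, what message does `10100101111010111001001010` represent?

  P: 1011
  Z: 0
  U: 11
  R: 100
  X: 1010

Read left to right; each codeword is recognised as soon as it completes (prefix code):
  1010→X | 0→Z | 1011→P | 11→U | 0→Z | 1011→P | 100→R | 100→R | 1010→X
Decoded message: XZPUZPRRX

XZPUZPRRX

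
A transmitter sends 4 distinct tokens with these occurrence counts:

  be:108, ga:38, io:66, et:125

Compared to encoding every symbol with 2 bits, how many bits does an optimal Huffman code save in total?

Fixed-length: 2 bits × 337 symbols = 674 bits.
Huffman merges:
merge ga(38) and io(66): 104
merge 104 and be(108): 212
merge et(125) and 212: 337
Huffman total = 104 + 212 + 337 = 653 bits.
Saving = 674 − 653 = 21 bits.

21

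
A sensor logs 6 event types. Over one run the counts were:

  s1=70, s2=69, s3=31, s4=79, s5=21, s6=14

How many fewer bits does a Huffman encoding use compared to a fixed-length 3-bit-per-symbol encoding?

Fixed-length: 3 bits × 284 symbols = 852 bits.
Huffman merges:
merge s6(14) and s5(21): 35
merge s3(31) and 35: 66
merge 66 and s2(69): 135
merge s1(70) and s4(79): 149
merge 135 and 149: 284
Huffman total = 35 + 66 + 135 + 149 + 284 = 669 bits.
Saving = 852 − 669 = 183 bits.

183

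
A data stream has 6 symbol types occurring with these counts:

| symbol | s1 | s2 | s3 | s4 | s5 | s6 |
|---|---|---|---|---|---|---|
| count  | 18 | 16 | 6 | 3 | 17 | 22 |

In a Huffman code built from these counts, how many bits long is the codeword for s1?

2

Huffman merges, smallest pair first:
combine s4(3), s3(6) → 9
combine 9, s2(16) → 25
combine s5(17), s1(18) → 35
combine s6(22), 25 → 47
combine 35, 47 → 82
s1 sits 2 levels below the root, so its codeword is 2 bits.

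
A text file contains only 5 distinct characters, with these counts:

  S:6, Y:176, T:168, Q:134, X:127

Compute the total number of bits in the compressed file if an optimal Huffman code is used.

Greedily combine the two least-frequent nodes:
S(6) + X(127) → 133
133 + Q(134) → 267
T(168) + Y(176) → 344
267 + 344 → 611
The encoded length is the sum of every internal node's weight: 133 + 267 + 344 + 611 = 1355 bits.

1355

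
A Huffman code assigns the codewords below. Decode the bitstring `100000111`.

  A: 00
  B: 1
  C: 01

Read left to right; each codeword is recognised as soon as it completes (prefix code):
  1→B | 00→A | 00→A | 01→C | 1→B | 1→B
Decoded message: BAACBB

BAACBB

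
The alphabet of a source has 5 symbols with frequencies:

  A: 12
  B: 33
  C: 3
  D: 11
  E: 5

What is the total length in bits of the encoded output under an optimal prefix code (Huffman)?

Merge the two smallest weights repeatedly:
C(3) + E(5) → 8
8 + D(11) → 19
A(12) + 19 → 31
31 + B(33) → 64
The encoded length is the sum of every internal node's weight: 8 + 19 + 31 + 64 = 122 bits.

122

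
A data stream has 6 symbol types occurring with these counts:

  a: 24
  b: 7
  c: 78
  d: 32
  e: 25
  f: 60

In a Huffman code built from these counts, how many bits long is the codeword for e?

3

Repeatedly merge the two smallest:
combine b(7), a(24) → 31
combine e(25), 31 → 56
combine d(32), 56 → 88
combine f(60), c(78) → 138
combine 88, 138 → 226
The subtree containing e is merged 3 times, so code length = 3.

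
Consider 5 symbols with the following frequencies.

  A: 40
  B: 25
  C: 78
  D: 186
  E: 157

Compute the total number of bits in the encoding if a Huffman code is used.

994

Build the Huffman tree bottom-up:
B(25) + A(40) → 65
65 + C(78) → 143
143 + E(157) → 300
D(186) + 300 → 486
Total encoded bits = sum of merged weights = 65 + 143 + 300 + 486 = 994.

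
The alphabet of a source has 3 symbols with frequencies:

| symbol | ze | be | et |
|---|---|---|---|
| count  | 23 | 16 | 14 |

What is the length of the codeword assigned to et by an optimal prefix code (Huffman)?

Build the tree from the bottom:
combine et(14), be(16) → 30
combine ze(23), 30 → 53
et sits 2 levels below the root, so its codeword is 2 bits.

2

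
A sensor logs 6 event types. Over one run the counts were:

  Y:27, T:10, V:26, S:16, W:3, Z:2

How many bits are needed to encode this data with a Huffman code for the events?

Merge the two smallest weights repeatedly:
merge Z(2) and W(3): 5
merge 5 and T(10): 15
merge 15 and S(16): 31
merge V(26) and Y(27): 53
merge 31 and 53: 84
Each symbol's bit-cost is frequency × depth; summing gives 188 bits (equivalently 5 + 15 + 31 + 53 + 84).

188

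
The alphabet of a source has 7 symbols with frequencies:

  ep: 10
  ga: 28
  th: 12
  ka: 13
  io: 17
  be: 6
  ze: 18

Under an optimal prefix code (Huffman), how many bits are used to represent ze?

2

Build the tree from the bottom:
combine be(6), ep(10) → 16
combine th(12), ka(13) → 25
combine 16, io(17) → 33
combine ze(18), 25 → 43
combine ga(28), 33 → 61
combine 43, 61 → 104
The subtree containing ze is merged 2 times, so code length = 2.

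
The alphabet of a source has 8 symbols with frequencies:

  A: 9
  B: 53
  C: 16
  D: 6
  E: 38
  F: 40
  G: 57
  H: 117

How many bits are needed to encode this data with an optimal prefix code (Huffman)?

880

Merge the two smallest weights repeatedly:
D(6) + A(9) → 15
15 + C(16) → 31
31 + E(38) → 69
F(40) + B(53) → 93
G(57) + 69 → 126
93 + H(117) → 210
126 + 210 → 336
The encoded length is the sum of every internal node's weight: 15 + 31 + 69 + 93 + 126 + 210 + 336 = 880 bits.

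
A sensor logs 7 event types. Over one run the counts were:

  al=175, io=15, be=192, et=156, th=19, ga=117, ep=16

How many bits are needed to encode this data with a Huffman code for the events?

Greedily combine the two least-frequent nodes:
combine io(15), ep(16) → 31
combine th(19), 31 → 50
combine 50, ga(117) → 167
combine et(156), 167 → 323
combine al(175), be(192) → 367
combine 323, 367 → 690
Each symbol's bit-cost is frequency × depth; summing gives 1628 bits (equivalently 31 + 50 + 167 + 323 + 367 + 690).

1628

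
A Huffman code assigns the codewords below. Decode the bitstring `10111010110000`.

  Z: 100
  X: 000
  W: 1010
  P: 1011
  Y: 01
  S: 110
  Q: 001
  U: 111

Read left to right; each codeword is recognised as soon as it completes (prefix code):
  1011→P | 1010→W | 110→S | 000→X
Decoded message: PWSX

PWSX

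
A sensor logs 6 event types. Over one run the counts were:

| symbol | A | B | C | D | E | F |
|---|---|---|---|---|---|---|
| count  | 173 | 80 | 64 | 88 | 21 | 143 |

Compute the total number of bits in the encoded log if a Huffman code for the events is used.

Greedily combine the two least-frequent nodes:
merge E(21) and C(64): 85
merge B(80) and 85: 165
merge D(88) and F(143): 231
merge 165 and A(173): 338
merge 231 and 338: 569
The encoded length is the sum of every internal node's weight: 85 + 165 + 231 + 338 + 569 = 1388 bits.

1388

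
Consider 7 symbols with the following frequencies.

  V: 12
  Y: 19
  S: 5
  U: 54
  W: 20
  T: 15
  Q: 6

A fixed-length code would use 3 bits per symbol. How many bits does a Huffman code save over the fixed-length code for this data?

74

Fixed-length: 3 bits × 131 symbols = 393 bits.
Huffman merges:
merge S(5) and Q(6): 11
merge 11 and V(12): 23
merge T(15) and Y(19): 34
merge W(20) and 23: 43
merge 34 and 43: 77
merge U(54) and 77: 131
Huffman total = 11 + 23 + 34 + 43 + 77 + 131 = 319 bits.
Saving = 393 − 319 = 74 bits.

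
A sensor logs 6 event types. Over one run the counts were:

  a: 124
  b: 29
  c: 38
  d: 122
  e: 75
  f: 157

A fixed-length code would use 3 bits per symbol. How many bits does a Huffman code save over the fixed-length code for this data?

Fixed-length: 3 bits × 545 symbols = 1635 bits.
Huffman merges:
b(29) + c(38) → 67
67 + e(75) → 142
d(122) + a(124) → 246
142 + f(157) → 299
246 + 299 → 545
Huffman total = 67 + 142 + 246 + 299 + 545 = 1299 bits.
Saving = 1635 − 1299 = 336 bits.

336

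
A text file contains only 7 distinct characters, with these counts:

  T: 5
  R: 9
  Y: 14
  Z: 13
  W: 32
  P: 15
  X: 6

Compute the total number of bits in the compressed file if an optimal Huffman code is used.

Greedily combine the two least-frequent nodes:
combine T(5), X(6) → 11
combine R(9), 11 → 20
combine Z(13), Y(14) → 27
combine P(15), 20 → 35
combine 27, W(32) → 59
combine 35, 59 → 94
Each symbol's bit-cost is frequency × depth; summing gives 246 bits (equivalently 11 + 20 + 27 + 35 + 59 + 94).

246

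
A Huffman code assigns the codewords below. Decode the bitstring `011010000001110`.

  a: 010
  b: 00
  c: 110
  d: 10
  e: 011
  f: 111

Read left to right; each codeword is recognised as soon as it completes (prefix code):
  011→e | 010→a | 00→b | 00→b | 011→e | 10→d
Decoded message: eabbed

eabbed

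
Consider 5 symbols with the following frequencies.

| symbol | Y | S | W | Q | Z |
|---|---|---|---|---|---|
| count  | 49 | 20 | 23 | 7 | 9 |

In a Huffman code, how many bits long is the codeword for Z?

4

Huffman merges, smallest pair first:
merge Q(7) and Z(9): 16
merge 16 and S(20): 36
merge W(23) and 36: 59
merge Y(49) and 59: 108
Z sits 4 levels below the root, so its codeword is 4 bits.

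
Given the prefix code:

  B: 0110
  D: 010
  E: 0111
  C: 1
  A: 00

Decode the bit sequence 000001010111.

Read left to right; each codeword is recognised as soon as it completes (prefix code):
  00→A | 00→A | 010→D | 1→C | 0111→E
Decoded message: AADCE

AADCE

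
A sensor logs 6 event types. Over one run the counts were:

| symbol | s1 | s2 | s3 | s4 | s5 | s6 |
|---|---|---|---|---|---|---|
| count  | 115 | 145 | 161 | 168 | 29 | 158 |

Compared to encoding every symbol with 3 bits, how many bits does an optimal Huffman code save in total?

343

Fixed-length: 3 bits × 776 symbols = 2328 bits.
Huffman merges:
combine s5(29), s1(115) → 144
combine 144, s2(145) → 289
combine s6(158), s3(161) → 319
combine s4(168), 289 → 457
combine 319, 457 → 776
Huffman total = 144 + 289 + 319 + 457 + 776 = 1985 bits.
Saving = 2328 − 1985 = 343 bits.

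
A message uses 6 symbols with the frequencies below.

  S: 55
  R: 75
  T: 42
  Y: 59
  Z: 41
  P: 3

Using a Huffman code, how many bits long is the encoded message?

Greedily combine the two least-frequent nodes:
P(3) + Z(41) → 44
T(42) + 44 → 86
S(55) + Y(59) → 114
R(75) + 86 → 161
114 + 161 → 275
Each symbol's bit-cost is frequency × depth; summing gives 680 bits (equivalently 44 + 86 + 114 + 161 + 275).

680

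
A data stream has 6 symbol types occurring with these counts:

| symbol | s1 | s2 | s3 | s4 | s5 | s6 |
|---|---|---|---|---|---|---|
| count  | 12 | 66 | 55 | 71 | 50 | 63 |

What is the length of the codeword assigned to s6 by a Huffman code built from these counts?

2

Build the tree from the bottom:
s1(12) + s5(50) → 62
s3(55) + 62 → 117
s6(63) + s2(66) → 129
s4(71) + 117 → 188
129 + 188 → 317
s6's leaf is at depth 2, giving a 2-bit codeword.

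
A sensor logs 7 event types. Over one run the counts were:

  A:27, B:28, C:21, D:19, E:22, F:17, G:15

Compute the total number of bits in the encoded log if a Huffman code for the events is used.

419

Merge the two smallest weights repeatedly:
G(15) + F(17) → 32
D(19) + C(21) → 40
E(22) + A(27) → 49
B(28) + 32 → 60
40 + 49 → 89
60 + 89 → 149
Each symbol's bit-cost is frequency × depth; summing gives 419 bits (equivalently 32 + 40 + 49 + 60 + 89 + 149).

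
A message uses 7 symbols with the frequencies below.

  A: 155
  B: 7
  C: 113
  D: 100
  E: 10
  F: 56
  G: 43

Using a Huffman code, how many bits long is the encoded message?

1161

Build the Huffman tree bottom-up:
B(7) + E(10) → 17
17 + G(43) → 60
F(56) + 60 → 116
D(100) + C(113) → 213
116 + A(155) → 271
213 + 271 → 484
The encoded length is the sum of every internal node's weight: 17 + 60 + 116 + 213 + 271 + 484 = 1161 bits.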